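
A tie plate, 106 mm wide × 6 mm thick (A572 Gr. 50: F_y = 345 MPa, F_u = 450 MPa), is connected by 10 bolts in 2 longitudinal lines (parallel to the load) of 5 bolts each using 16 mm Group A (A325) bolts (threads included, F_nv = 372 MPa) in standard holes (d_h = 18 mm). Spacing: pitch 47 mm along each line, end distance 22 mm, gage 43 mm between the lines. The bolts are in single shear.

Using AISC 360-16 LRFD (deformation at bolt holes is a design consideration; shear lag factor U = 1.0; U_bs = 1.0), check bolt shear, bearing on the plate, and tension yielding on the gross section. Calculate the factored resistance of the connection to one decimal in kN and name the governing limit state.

Bolt shear: A_b = π(16)²/4 = 201.06 mm². φR_n = 0.75 × 372 × 201.06 × 10 × 1 = 561.0 kN.
Bearing (6 mm plate, F_u = 450 MPa): end bolts L_c = 22 − 18/2 = 13, R_n = min(1.2×13×6×450, 2.4×16×6×450) = 42.12 kN/bolt; interior L_c = 47 − 18 = 29, R_n = 93.96 kN/bolt. φR_n = 0.75 × (2×42.12 + 8×93.96) = 626.9 kN.
Tension yield (gross): A_g = 106×6 = 636 mm². φR_n = 0.90 × 345 × 636 = 197.5 kN.
Governing: min(561.0, 626.9, 197.5) = 197.5 kN → gross-section yield.

197.5 kN (gross-section yield governs)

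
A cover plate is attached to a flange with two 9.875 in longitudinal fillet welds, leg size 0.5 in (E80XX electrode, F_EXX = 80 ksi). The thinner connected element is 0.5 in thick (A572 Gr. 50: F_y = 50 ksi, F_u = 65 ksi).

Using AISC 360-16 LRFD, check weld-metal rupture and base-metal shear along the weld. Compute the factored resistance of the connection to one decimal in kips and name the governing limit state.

251.3 kips (weld metal governs)

Weld metal: throat = 0.707×0.5 = 0.3535 in, L = 2×9.875 = 19.75 in. φR_n = 0.75 × 0.6 × 80 × 0.3535 × 19.75 = 251.3 kips.
Base metal shear (0.5 in plate): yield φR_n = 1.0×0.6×50×0.5×19.75 = 296.3 kips; rupture φR_n = 0.75×0.6×65×0.5×19.75 = 288.8 kips; take 288.8 kips (rupture).
Governing: min(251.3, 288.8) = 251.3 kips → weld metal.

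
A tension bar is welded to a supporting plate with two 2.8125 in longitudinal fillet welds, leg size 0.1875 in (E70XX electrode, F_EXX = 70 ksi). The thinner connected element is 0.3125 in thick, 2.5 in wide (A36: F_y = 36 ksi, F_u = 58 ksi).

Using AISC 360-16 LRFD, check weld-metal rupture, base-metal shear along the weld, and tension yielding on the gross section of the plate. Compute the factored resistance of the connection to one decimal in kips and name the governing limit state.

Weld metal: throat = 0.707×0.1875 = 0.13256 in, L = 2×2.8125 = 5.625 in. φR_n = 0.75 × 0.6 × 70 × 0.13256 × 5.625 = 23.5 kips.
Base metal shear (0.3125 in plate): yield φR_n = 1.0×0.6×36×0.3125×5.625 = 38.0 kips; rupture φR_n = 0.75×0.6×58×0.3125×5.625 = 45.9 kips; take 38.0 kips (yield).
Tension yield (gross): A_g = 2.5×0.3125 = 0.78125 in². φR_n = 0.90 × 36 × 0.78125 = 25.3 kips.
Governing: min(23.5, 38.0, 25.3) = 23.5 kips → weld metal.

23.5 kips (weld metal governs)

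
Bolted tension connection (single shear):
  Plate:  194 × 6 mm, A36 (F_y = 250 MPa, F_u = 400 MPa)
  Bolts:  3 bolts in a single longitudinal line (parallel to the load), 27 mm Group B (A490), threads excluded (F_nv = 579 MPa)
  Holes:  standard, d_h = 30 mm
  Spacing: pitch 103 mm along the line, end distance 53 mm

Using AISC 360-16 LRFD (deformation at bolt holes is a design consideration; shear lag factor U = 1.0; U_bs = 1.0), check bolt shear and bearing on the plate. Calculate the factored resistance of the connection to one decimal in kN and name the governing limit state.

Bolt shear: A_b = π(27)²/4 = 572.56 mm². φR_n = 0.75 × 579 × 572.56 × 3 × 1 = 745.9 kN.
Bearing (6 mm plate, F_u = 400 MPa): end bolts L_c = 53 − 30/2 = 38, R_n = min(1.2×38×6×400, 2.4×27×6×400) = 109.44 kN/bolt; interior L_c = 103 − 30 = 73, R_n = 155.52 kN/bolt. φR_n = 0.75 × (1×109.44 + 2×155.52) = 315.4 kN.
Governing: min(745.9, 315.4) = 315.4 kN → bearing.

315.4 kN (bearing governs)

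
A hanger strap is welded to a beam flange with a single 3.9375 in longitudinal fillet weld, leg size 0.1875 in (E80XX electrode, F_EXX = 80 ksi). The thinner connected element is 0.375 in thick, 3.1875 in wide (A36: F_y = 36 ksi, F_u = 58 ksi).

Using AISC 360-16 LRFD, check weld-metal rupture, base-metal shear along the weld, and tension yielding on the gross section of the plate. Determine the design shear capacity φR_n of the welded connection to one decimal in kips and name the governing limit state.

18.8 kips (weld metal governs)

Weld metal: throat = 0.707×0.1875 = 0.13256 in, L = 3.9375 in. φR_n = 0.75 × 0.6 × 80 × 0.13256 × 3.9375 = 18.8 kips.
Base metal shear (0.375 in plate): yield φR_n = 1.0×0.6×36×0.375×3.9375 = 31.9 kips; rupture φR_n = 0.75×0.6×58×0.375×3.9375 = 38.5 kips; take 31.9 kips (yield).
Tension yield (gross): A_g = 3.1875×0.375 = 1.1953 in². φR_n = 0.90 × 36 × 1.1953 = 38.7 kips.
Governing: min(18.8, 31.9, 38.7) = 18.8 kips → weld metal.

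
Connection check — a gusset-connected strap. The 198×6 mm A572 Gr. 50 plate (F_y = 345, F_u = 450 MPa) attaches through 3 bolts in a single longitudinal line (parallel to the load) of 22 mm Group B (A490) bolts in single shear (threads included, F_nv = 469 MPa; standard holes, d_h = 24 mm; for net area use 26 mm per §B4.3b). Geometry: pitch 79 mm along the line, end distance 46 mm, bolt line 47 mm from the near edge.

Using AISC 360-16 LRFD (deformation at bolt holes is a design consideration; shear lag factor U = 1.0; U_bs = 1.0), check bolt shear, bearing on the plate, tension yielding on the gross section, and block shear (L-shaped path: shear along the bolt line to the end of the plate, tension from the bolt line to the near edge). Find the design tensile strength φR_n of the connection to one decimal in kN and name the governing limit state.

237.7 kN (block shear governs)

Bolt shear: A_b = π(22)²/4 = 380.13 mm². φR_n = 0.75 × 469 × 380.13 × 3 × 1 = 401.1 kN.
Bearing (6 mm plate, F_u = 450 MPa): end bolts L_c = 46 − 24/2 = 34, R_n = min(1.2×34×6×450, 2.4×22×6×450) = 110.16 kN/bolt; interior L_c = 79 − 24 = 55, R_n = 142.56 kN/bolt. φR_n = 0.75 × (1×110.16 + 2×142.56) = 296.5 kN.
Tension yield (gross): A_g = 198×6 = 1188 mm². φR_n = 0.90 × 345 × 1188 = 368.9 kN.
Block shear: shear path 1×[46+2×79] = 1×204 mm, A_gv = 1224, A_nv = 1×(204 − 2.5×26)×6 = 834 mm²; tension to near edge: (47 − 0.5×26)×6 = 204 mm². R_n = min(0.6×450×834, 0.6×345×1224) + 1.0×450×204 = min(225.18, 253.37) + 91.8 = 316.98 kN. φR_n = 0.75 × 316.98 = 237.7 kN.
Governing: min(401.1, 296.5, 368.9, 237.7) = 237.7 kN → block shear.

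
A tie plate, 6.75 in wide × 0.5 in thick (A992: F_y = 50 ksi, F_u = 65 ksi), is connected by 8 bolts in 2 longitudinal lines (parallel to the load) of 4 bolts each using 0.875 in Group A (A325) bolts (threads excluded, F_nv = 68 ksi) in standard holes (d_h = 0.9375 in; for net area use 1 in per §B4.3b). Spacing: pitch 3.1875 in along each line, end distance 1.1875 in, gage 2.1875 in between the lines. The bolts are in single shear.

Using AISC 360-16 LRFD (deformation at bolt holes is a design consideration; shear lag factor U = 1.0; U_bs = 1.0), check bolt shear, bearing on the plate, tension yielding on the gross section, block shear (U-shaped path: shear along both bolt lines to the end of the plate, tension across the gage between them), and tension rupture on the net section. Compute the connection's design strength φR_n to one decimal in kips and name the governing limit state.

115.8 kips (net-section rupture governs)

Bolt shear: A_b = π(0.875)²/4 = 0.60132 in². φR_n = 0.75 × 68 × 0.60132 × 8 × 1 = 245.3 kips.
Bearing (0.5 in plate, F_u = 65 ksi): end bolts L_c = 1.1875 − 0.9375/2 = 0.71875, R_n = min(1.2×0.71875×0.5×65, 2.4×0.875×0.5×65) = 28.031 kips/bolt; interior L_c = 3.1875 − 0.9375 = 2.25, R_n = 68.25 kips/bolt. φR_n = 0.75 × (2×28.031 + 6×68.25) = 349.2 kips.
Tension yield (gross): A_g = 6.75×0.5 = 3.375 in². φR_n = 0.90 × 50 × 3.375 = 151.9 kips.
Block shear: shear path 2×[1.1875+3×3.1875] = 2×10.75 in, A_gv = 10.75, A_nv = 2×(10.75 − 3.5×1)×0.5 = 7.25 in²; tension across gage: (2.1875 − 1×1)×0.5 = 0.59375 in². R_n = min(0.6×65×7.25, 0.6×50×10.75) + 1.0×65×0.59375 = min(282.75, 322.5) + 38.594 = 321.34 kips. φR_n = 0.75 × 321.34 = 241.0 kips.
Tension rupture (net): A_n = (6.75 − 2×1)×0.5 = 2.375 in² (U = 1.0, A_e = A_n). φR_n = 0.75 × 65 × 2.375 = 115.8 kips.
Governing: min(245.3, 349.2, 151.9, 241.0, 115.8) = 115.8 kips → net-section rupture.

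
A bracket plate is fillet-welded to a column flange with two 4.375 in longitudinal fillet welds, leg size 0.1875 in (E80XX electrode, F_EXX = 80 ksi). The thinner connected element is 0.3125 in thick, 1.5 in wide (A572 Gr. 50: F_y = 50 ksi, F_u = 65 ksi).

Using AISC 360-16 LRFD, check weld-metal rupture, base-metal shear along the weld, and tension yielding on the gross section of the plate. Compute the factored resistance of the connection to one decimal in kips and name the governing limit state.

Weld metal: throat = 0.707×0.1875 = 0.13256 in, L = 2×4.375 = 8.75 in. φR_n = 0.75 × 0.6 × 80 × 0.13256 × 8.75 = 41.8 kips.
Base metal shear (0.3125 in plate): yield φR_n = 1.0×0.6×50×0.3125×8.75 = 82.0 kips; rupture φR_n = 0.75×0.6×65×0.3125×8.75 = 80.0 kips; take 80.0 kips (rupture).
Tension yield (gross): A_g = 1.5×0.3125 = 0.46875 in². φR_n = 0.90 × 50 × 0.46875 = 21.1 kips.
Governing: min(41.8, 80.0, 21.1) = 21.1 kips → gross-section yield.

21.1 kips (gross-section yield governs)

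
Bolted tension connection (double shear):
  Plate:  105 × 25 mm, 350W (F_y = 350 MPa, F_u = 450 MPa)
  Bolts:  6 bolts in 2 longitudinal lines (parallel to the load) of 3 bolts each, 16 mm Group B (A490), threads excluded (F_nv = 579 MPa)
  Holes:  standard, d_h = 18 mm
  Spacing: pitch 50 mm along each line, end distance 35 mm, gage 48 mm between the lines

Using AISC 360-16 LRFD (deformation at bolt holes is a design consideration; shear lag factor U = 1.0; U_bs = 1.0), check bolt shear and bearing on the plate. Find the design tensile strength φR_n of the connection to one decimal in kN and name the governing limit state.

Bolt shear: A_b = π(16)²/4 = 201.06 mm². φR_n = 0.75 × 579 × 201.06 × 6 × 2 = 1047.7 kN.
Bearing (25 mm plate, F_u = 450 MPa): end bolts L_c = 35 − 18/2 = 26, R_n = min(1.2×26×25×450, 2.4×16×25×450) = 351 kN/bolt; interior L_c = 50 − 18 = 32, R_n = 432 kN/bolt. φR_n = 0.75 × (2×351 + 4×432) = 1822.5 kN.
Governing: min(1047.7, 1822.5) = 1047.7 kN → bolt shear.

1047.7 kN (bolt shear governs)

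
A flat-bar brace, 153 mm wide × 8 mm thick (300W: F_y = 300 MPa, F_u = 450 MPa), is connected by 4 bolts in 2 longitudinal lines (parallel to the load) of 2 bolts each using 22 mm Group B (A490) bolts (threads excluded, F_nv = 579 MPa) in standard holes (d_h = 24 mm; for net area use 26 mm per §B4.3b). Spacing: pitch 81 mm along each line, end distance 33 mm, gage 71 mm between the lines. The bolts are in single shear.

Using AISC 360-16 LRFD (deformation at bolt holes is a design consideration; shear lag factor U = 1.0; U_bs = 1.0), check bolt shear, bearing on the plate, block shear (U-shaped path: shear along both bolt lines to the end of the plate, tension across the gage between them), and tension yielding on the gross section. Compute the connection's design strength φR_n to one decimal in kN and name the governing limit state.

330.5 kN (gross-section yield governs)

Bolt shear: A_b = π(22)²/4 = 380.13 mm². φR_n = 0.75 × 579 × 380.13 × 4 × 1 = 660.3 kN.
Bearing (8 mm plate, F_u = 450 MPa): end bolts L_c = 33 − 24/2 = 21, R_n = min(1.2×21×8×450, 2.4×22×8×450) = 90.72 kN/bolt; interior L_c = 81 − 24 = 57, R_n = 190.08 kN/bolt. φR_n = 0.75 × (2×90.72 + 2×190.08) = 421.2 kN.
Block shear: shear path 2×[33+1×81] = 2×114 mm, A_gv = 1824, A_nv = 2×(114 − 1.5×26)×8 = 1200 mm²; tension across gage: (71 − 1×26)×8 = 360 mm². R_n = min(0.6×450×1200, 0.6×300×1824) + 1.0×450×360 = min(324, 328.32) + 162 = 486 kN. φR_n = 0.75 × 486 = 364.5 kN.
Tension yield (gross): A_g = 153×8 = 1224 mm². φR_n = 0.90 × 300 × 1224 = 330.5 kN.
Governing: min(660.3, 421.2, 364.5, 330.5) = 330.5 kN → gross-section yield.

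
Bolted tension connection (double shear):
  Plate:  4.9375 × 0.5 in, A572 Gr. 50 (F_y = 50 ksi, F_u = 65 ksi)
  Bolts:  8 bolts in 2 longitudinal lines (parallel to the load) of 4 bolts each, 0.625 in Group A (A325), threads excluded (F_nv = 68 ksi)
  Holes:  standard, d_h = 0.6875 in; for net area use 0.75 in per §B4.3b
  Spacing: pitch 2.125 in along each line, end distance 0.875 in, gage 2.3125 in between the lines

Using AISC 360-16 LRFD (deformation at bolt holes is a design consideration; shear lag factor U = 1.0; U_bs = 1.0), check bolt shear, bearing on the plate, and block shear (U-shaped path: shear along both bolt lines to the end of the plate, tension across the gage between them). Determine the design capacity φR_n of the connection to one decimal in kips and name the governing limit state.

173.4 kips (block shear governs)

Bolt shear: A_b = π(0.625)²/4 = 0.3068 in². φR_n = 0.75 × 68 × 0.3068 × 8 × 2 = 250.3 kips.
Bearing (0.5 in plate, F_u = 65 ksi): end bolts L_c = 0.875 − 0.6875/2 = 0.53125, R_n = min(1.2×0.53125×0.5×65, 2.4×0.625×0.5×65) = 20.719 kips/bolt; interior L_c = 2.125 − 0.6875 = 1.4375, R_n = 48.75 kips/bolt. φR_n = 0.75 × (2×20.719 + 6×48.75) = 250.5 kips.
Block shear: shear path 2×[0.875+3×2.125] = 2×7.25 in, A_gv = 7.25, A_nv = 2×(7.25 − 3.5×0.75)×0.5 = 4.625 in²; tension across gage: (2.3125 − 1×0.75)×0.5 = 0.78125 in². R_n = min(0.6×65×4.625, 0.6×50×7.25) + 1.0×65×0.78125 = min(180.38, 217.5) + 50.781 = 231.16 kips. φR_n = 0.75 × 231.16 = 173.4 kips.
Governing: min(250.3, 250.5, 173.4) = 173.4 kips → block shear.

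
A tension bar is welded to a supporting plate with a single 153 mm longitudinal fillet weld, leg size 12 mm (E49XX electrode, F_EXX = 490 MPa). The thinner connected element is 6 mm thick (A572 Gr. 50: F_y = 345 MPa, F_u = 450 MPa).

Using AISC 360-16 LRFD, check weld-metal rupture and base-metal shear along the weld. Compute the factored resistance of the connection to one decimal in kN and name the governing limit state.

185.9 kN (base-metal shear governs)

Weld metal: throat = 0.707×12 = 8.484 mm, L = 153 mm. φR_n = 0.75 × 0.6 × 490 × 8.484 × 153 = 286.2 kN.
Base metal shear (6 mm plate): yield φR_n = 1.0×0.6×345×6×153 = 190.0 kN; rupture φR_n = 0.75×0.6×450×6×153 = 185.9 kN; take 185.9 kN (rupture).
Governing: min(286.2, 185.9) = 185.9 kN → base-metal shear.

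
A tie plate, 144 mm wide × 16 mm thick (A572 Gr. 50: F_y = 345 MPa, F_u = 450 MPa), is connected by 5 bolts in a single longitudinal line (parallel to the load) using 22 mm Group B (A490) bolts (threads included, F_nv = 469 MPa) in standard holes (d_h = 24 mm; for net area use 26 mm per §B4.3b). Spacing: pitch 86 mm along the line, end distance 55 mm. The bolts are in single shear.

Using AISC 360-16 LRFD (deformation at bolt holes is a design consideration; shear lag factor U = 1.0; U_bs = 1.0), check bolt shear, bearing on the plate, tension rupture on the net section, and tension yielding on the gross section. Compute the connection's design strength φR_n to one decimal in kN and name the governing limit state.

637.2 kN (net-section rupture governs)

Bolt shear: A_b = π(22)²/4 = 380.13 mm². φR_n = 0.75 × 469 × 380.13 × 5 × 1 = 668.6 kN.
Bearing (16 mm plate, F_u = 450 MPa): end bolts L_c = 55 − 24/2 = 43, R_n = min(1.2×43×16×450, 2.4×22×16×450) = 371.52 kN/bolt; interior L_c = 86 − 24 = 62, R_n = 380.16 kN/bolt. φR_n = 0.75 × (1×371.52 + 4×380.16) = 1419.1 kN.
Tension rupture (net): A_n = (144 − 1×26)×16 = 1888 mm² (U = 1.0, A_e = A_n). φR_n = 0.75 × 450 × 1888 = 637.2 kN.
Tension yield (gross): A_g = 144×16 = 2304 mm². φR_n = 0.90 × 345 × 2304 = 715.4 kN.
Governing: min(668.6, 1419.1, 637.2, 715.4) = 637.2 kN → net-section rupture.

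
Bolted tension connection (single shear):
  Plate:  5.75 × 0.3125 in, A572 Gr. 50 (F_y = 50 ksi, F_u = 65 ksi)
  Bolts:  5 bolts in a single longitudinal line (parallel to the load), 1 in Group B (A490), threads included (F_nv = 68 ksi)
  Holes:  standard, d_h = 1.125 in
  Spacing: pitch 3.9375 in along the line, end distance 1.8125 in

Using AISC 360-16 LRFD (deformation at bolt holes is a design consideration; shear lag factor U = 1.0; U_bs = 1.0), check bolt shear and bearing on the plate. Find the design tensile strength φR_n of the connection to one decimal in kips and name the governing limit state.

Bolt shear: A_b = π(1)²/4 = 0.7854 in². φR_n = 0.75 × 68 × 0.7854 × 5 × 1 = 200.3 kips.
Bearing (0.3125 in plate, F_u = 65 ksi): end bolts L_c = 1.8125 − 1.125/2 = 1.25, R_n = min(1.2×1.25×0.3125×65, 2.4×1×0.3125×65) = 30.469 kips/bolt; interior L_c = 3.9375 − 1.125 = 2.8125, R_n = 48.75 kips/bolt. φR_n = 0.75 × (1×30.469 + 4×48.75) = 169.1 kips.
Governing: min(200.3, 169.1) = 169.1 kips → bearing.

169.1 kips (bearing governs)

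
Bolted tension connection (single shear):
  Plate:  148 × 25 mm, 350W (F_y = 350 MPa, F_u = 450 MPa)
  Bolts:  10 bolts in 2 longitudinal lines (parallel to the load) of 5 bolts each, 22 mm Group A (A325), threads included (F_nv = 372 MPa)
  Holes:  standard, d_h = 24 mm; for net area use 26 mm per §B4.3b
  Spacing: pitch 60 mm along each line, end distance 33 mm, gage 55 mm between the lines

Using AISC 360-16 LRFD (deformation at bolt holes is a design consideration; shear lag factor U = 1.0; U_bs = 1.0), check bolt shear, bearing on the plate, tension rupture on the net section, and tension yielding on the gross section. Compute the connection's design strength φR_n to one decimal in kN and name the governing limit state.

810.0 kN (net-section rupture governs)

Bolt shear: A_b = π(22)²/4 = 380.13 mm². φR_n = 0.75 × 372 × 380.13 × 10 × 1 = 1060.6 kN.
Bearing (25 mm plate, F_u = 450 MPa): end bolts L_c = 33 − 24/2 = 21, R_n = min(1.2×21×25×450, 2.4×22×25×450) = 283.5 kN/bolt; interior L_c = 60 − 24 = 36, R_n = 486 kN/bolt. φR_n = 0.75 × (2×283.5 + 8×486) = 3341.3 kN.
Tension rupture (net): A_n = (148 − 2×26)×25 = 2400 mm² (U = 1.0, A_e = A_n). φR_n = 0.75 × 450 × 2400 = 810.0 kN.
Tension yield (gross): A_g = 148×25 = 3700 mm². φR_n = 0.90 × 350 × 3700 = 1165.5 kN.
Governing: min(1060.6, 3341.3, 810.0, 1165.5) = 810.0 kN → net-section rupture.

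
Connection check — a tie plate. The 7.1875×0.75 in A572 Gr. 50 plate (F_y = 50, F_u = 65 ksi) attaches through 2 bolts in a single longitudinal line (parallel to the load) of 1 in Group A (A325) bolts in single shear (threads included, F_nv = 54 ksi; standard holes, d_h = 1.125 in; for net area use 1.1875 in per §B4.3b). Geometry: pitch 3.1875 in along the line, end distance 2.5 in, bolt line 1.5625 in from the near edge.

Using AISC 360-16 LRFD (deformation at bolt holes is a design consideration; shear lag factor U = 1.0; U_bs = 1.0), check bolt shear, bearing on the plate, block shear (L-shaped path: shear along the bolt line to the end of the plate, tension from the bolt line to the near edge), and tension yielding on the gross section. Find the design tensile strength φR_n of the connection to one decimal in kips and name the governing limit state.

63.6 kips (bolt shear governs)

Bolt shear: A_b = π(1)²/4 = 0.7854 in². φR_n = 0.75 × 54 × 0.7854 × 2 × 1 = 63.6 kips.
Bearing (0.75 in plate, F_u = 65 ksi): end bolts L_c = 2.5 − 1.125/2 = 1.9375, R_n = min(1.2×1.9375×0.75×65, 2.4×1×0.75×65) = 113.34 kips/bolt; interior L_c = 3.1875 − 1.125 = 2.0625, R_n = 117 kips/bolt. φR_n = 0.75 × (1×113.34 + 1×117) = 172.8 kips.
Block shear: shear path 1×[2.5+1×3.1875] = 1×5.6875 in, A_gv = 4.2656, A_nv = 1×(5.6875 − 1.5×1.1875)×0.75 = 2.9297 in²; tension to near edge: (1.5625 − 0.5×1.1875)×0.75 = 0.72656 in². R_n = min(0.6×65×2.9297, 0.6×50×4.2656) + 1.0×65×0.72656 = min(114.26, 127.97) + 47.226 = 161.49 kips. φR_n = 0.75 × 161.49 = 121.1 kips.
Tension yield (gross): A_g = 7.1875×0.75 = 5.3906 in². φR_n = 0.90 × 50 × 5.3906 = 242.6 kips.
Governing: min(63.6, 172.8, 121.1, 242.6) = 63.6 kips → bolt shear.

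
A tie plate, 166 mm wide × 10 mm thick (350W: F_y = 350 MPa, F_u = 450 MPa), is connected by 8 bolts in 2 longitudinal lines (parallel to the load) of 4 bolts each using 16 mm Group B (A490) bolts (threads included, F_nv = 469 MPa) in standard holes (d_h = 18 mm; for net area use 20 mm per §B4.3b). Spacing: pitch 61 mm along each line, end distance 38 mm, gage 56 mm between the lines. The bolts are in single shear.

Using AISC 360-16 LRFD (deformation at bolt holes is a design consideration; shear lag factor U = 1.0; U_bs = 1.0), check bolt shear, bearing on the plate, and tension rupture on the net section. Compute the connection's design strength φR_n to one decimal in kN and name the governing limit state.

Bolt shear: A_b = π(16)²/4 = 201.06 mm². φR_n = 0.75 × 469 × 201.06 × 8 × 1 = 565.8 kN.
Bearing (10 mm plate, F_u = 450 MPa): end bolts L_c = 38 − 18/2 = 29, R_n = min(1.2×29×10×450, 2.4×16×10×450) = 156.6 kN/bolt; interior L_c = 61 − 18 = 43, R_n = 172.8 kN/bolt. φR_n = 0.75 × (2×156.6 + 6×172.8) = 1012.5 kN.
Tension rupture (net): A_n = (166 − 2×20)×10 = 1260 mm² (U = 1.0, A_e = A_n). φR_n = 0.75 × 450 × 1260 = 425.3 kN.
Governing: min(565.8, 1012.5, 425.3) = 425.3 kN → net-section rupture.

425.3 kN (net-section rupture governs)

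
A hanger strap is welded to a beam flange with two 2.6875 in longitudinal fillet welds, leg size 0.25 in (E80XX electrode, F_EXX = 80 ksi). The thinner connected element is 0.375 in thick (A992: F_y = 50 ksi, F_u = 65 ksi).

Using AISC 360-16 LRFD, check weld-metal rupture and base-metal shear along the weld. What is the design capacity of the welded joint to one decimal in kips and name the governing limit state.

Weld metal: throat = 0.707×0.25 = 0.17675 in, L = 2×2.6875 = 5.375 in. φR_n = 0.75 × 0.6 × 80 × 0.17675 × 5.375 = 34.2 kips.
Base metal shear (0.375 in plate): yield φR_n = 1.0×0.6×50×0.375×5.375 = 60.5 kips; rupture φR_n = 0.75×0.6×65×0.375×5.375 = 59.0 kips; take 59.0 kips (rupture).
Governing: min(34.2, 59.0) = 34.2 kips → weld metal.

34.2 kips (weld metal governs)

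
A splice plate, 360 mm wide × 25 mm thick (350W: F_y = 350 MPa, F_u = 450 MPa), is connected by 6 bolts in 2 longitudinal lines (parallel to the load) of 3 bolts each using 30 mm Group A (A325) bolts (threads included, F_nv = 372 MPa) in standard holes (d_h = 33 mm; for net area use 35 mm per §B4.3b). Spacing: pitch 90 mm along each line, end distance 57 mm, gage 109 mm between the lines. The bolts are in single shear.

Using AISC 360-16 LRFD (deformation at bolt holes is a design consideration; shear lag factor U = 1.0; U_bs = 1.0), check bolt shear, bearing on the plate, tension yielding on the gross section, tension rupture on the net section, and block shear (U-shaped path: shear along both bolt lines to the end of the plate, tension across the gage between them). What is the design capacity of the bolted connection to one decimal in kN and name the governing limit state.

1183.3 kN (bolt shear governs)

Bolt shear: A_b = π(30)²/4 = 706.86 mm². φR_n = 0.75 × 372 × 706.86 × 6 × 1 = 1183.3 kN.
Bearing (25 mm plate, F_u = 450 MPa): end bolts L_c = 57 − 33/2 = 40.5, R_n = min(1.2×40.5×25×450, 2.4×30×25×450) = 546.75 kN/bolt; interior L_c = 90 − 33 = 57, R_n = 769.5 kN/bolt. φR_n = 0.75 × (2×546.75 + 4×769.5) = 3128.6 kN.
Tension yield (gross): A_g = 360×25 = 9000 mm². φR_n = 0.90 × 350 × 9000 = 2835.0 kN.
Tension rupture (net): A_n = (360 − 2×35)×25 = 7250 mm² (U = 1.0, A_e = A_n). φR_n = 0.75 × 450 × 7250 = 2446.9 kN.
Block shear: shear path 2×[57+2×90] = 2×237 mm, A_gv = 11850, A_nv = 2×(237 − 2.5×35)×25 = 7475 mm²; tension across gage: (109 − 1×35)×25 = 1850 mm². R_n = min(0.6×450×7475, 0.6×350×11850) + 1.0×450×1850 = min(2018.3, 2488.5) + 832.5 = 2850.8 kN. φR_n = 0.75 × 2850.8 = 2138.1 kN.
Governing: min(1183.3, 3128.6, 2835.0, 2446.9, 2138.1) = 1183.3 kN → bolt shear.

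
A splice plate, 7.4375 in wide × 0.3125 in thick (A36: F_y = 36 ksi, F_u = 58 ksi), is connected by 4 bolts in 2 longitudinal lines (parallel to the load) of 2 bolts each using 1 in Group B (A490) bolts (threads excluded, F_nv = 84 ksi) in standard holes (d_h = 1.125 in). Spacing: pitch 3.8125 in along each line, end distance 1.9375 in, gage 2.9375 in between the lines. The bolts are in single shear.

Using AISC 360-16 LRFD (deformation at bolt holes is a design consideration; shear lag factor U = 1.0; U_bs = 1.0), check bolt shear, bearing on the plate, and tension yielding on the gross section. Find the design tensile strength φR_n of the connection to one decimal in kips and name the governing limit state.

Bolt shear: A_b = π(1)²/4 = 0.7854 in². φR_n = 0.75 × 84 × 0.7854 × 4 × 1 = 197.9 kips.
Bearing (0.3125 in plate, F_u = 58 ksi): end bolts L_c = 1.9375 − 1.125/2 = 1.375, R_n = min(1.2×1.375×0.3125×58, 2.4×1×0.3125×58) = 29.906 kips/bolt; interior L_c = 3.8125 − 1.125 = 2.6875, R_n = 43.5 kips/bolt. φR_n = 0.75 × (2×29.906 + 2×43.5) = 110.1 kips.
Tension yield (gross): A_g = 7.4375×0.3125 = 2.3242 in². φR_n = 0.90 × 36 × 2.3242 = 75.3 kips.
Governing: min(197.9, 110.1, 75.3) = 75.3 kips → gross-section yield.

75.3 kips (gross-section yield governs)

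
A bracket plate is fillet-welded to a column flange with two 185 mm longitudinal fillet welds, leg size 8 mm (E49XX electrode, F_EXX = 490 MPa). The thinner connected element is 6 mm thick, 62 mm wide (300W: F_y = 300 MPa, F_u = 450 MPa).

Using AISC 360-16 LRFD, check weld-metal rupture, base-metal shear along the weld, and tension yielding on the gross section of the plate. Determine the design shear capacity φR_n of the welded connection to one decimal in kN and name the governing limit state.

Weld metal: throat = 0.707×8 = 5.656 mm, L = 2×185 = 370 mm. φR_n = 0.75 × 0.6 × 490 × 5.656 × 370 = 461.4 kN.
Base metal shear (6 mm plate): yield φR_n = 1.0×0.6×300×6×370 = 399.6 kN; rupture φR_n = 0.75×0.6×450×6×370 = 449.6 kN; take 399.6 kN (yield).
Tension yield (gross): A_g = 62×6 = 372 mm². φR_n = 0.90 × 300 × 372 = 100.4 kN.
Governing: min(461.4, 399.6, 100.4) = 100.4 kN → gross-section yield.

100.4 kN (gross-section yield governs)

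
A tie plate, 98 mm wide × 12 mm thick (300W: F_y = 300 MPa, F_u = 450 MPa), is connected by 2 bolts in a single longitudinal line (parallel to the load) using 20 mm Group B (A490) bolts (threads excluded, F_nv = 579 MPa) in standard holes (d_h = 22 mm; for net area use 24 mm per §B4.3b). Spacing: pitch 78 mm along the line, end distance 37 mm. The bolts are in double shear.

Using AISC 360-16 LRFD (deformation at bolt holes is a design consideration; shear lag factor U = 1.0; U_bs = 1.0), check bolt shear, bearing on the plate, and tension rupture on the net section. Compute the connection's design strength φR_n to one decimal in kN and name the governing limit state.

299.7 kN (net-section rupture governs)

Bolt shear: A_b = π(20)²/4 = 314.16 mm². φR_n = 0.75 × 579 × 314.16 × 2 × 2 = 545.7 kN.
Bearing (12 mm plate, F_u = 450 MPa): end bolts L_c = 37 − 22/2 = 26, R_n = min(1.2×26×12×450, 2.4×20×12×450) = 168.48 kN/bolt; interior L_c = 78 − 22 = 56, R_n = 259.2 kN/bolt. φR_n = 0.75 × (1×168.48 + 1×259.2) = 320.8 kN.
Tension rupture (net): A_n = (98 − 1×24)×12 = 888 mm² (U = 1.0, A_e = A_n). φR_n = 0.75 × 450 × 888 = 299.7 kN.
Governing: min(545.7, 320.8, 299.7) = 299.7 kN → net-section rupture.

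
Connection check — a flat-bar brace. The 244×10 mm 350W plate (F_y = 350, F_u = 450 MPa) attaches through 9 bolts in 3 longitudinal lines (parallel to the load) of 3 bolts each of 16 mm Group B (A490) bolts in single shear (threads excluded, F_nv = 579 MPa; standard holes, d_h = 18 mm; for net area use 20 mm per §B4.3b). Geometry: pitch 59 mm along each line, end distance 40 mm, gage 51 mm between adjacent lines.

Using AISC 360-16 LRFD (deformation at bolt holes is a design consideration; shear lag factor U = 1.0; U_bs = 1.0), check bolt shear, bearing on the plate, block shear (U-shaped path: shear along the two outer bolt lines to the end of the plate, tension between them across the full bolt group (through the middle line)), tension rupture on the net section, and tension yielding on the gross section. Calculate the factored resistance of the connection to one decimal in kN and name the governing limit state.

621.0 kN (net-section rupture governs)

Bolt shear: A_b = π(16)²/4 = 201.06 mm². φR_n = 0.75 × 579 × 201.06 × 9 × 1 = 785.8 kN.
Bearing (10 mm plate, F_u = 450 MPa): end bolts L_c = 40 − 18/2 = 31, R_n = min(1.2×31×10×450, 2.4×16×10×450) = 167.4 kN/bolt; interior L_c = 59 − 18 = 41, R_n = 172.8 kN/bolt. φR_n = 0.75 × (3×167.4 + 6×172.8) = 1154.3 kN.
Block shear: shear path 2×[40+2×59] = 2×158 mm, A_gv = 3160, A_nv = 2×(158 − 2.5×20)×10 = 2160 mm²; tension across gage: (102 − 2×20)×10 = 620 mm². R_n = min(0.6×450×2160, 0.6×350×3160) + 1.0×450×620 = min(583.2, 663.6) + 279 = 862.2 kN. φR_n = 0.75 × 862.2 = 646.7 kN.
Tension rupture (net): A_n = (244 − 3×20)×10 = 1840 mm² (U = 1.0, A_e = A_n). φR_n = 0.75 × 450 × 1840 = 621.0 kN.
Tension yield (gross): A_g = 244×10 = 2440 mm². φR_n = 0.90 × 350 × 2440 = 768.6 kN.
Governing: min(785.8, 1154.3, 646.7, 621.0, 768.6) = 621.0 kN → net-section rupture.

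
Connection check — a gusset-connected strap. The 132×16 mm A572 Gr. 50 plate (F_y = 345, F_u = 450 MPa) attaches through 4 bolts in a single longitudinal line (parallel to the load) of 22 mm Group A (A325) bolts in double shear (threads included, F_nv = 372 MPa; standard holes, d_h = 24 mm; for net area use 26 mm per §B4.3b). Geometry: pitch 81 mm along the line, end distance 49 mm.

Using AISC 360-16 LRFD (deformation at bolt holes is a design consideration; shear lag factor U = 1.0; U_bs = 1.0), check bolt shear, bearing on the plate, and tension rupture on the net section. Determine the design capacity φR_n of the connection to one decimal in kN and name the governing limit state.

572.4 kN (net-section rupture governs)

Bolt shear: A_b = π(22)²/4 = 380.13 mm². φR_n = 0.75 × 372 × 380.13 × 4 × 2 = 848.5 kN.
Bearing (16 mm plate, F_u = 450 MPa): end bolts L_c = 49 − 24/2 = 37, R_n = min(1.2×37×16×450, 2.4×22×16×450) = 319.68 kN/bolt; interior L_c = 81 − 24 = 57, R_n = 380.16 kN/bolt. φR_n = 0.75 × (1×319.68 + 3×380.16) = 1095.1 kN.
Tension rupture (net): A_n = (132 − 1×26)×16 = 1696 mm² (U = 1.0, A_e = A_n). φR_n = 0.75 × 450 × 1696 = 572.4 kN.
Governing: min(848.5, 1095.1, 572.4) = 572.4 kN → net-section rupture.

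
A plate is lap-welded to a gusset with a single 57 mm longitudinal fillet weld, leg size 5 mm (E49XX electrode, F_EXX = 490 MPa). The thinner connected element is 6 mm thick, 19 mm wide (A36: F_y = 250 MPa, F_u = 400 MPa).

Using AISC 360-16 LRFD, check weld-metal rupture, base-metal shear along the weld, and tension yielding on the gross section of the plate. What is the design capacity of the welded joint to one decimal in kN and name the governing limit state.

Weld metal: throat = 0.707×5 = 3.535 mm, L = 57 mm. φR_n = 0.75 × 0.6 × 490 × 3.535 × 57 = 44.4 kN.
Base metal shear (6 mm plate): yield φR_n = 1.0×0.6×250×6×57 = 51.3 kN; rupture φR_n = 0.75×0.6×400×6×57 = 61.6 kN; take 51.3 kN (yield).
Tension yield (gross): A_g = 19×6 = 114 mm². φR_n = 0.90 × 250 × 114 = 25.7 kN.
Governing: min(44.4, 51.3, 25.7) = 25.7 kN → gross-section yield.

25.7 kN (gross-section yield governs)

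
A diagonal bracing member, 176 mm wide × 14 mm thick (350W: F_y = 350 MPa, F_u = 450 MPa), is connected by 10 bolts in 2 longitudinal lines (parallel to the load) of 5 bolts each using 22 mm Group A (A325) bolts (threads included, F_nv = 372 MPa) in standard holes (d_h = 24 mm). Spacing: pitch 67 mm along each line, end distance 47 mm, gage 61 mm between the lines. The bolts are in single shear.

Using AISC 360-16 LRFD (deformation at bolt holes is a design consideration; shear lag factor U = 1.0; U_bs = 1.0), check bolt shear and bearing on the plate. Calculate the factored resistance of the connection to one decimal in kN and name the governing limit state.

1060.6 kN (bolt shear governs)

Bolt shear: A_b = π(22)²/4 = 380.13 mm². φR_n = 0.75 × 372 × 380.13 × 10 × 1 = 1060.6 kN.
Bearing (14 mm plate, F_u = 450 MPa): end bolts L_c = 47 − 24/2 = 35, R_n = min(1.2×35×14×450, 2.4×22×14×450) = 264.6 kN/bolt; interior L_c = 67 − 24 = 43, R_n = 325.08 kN/bolt. φR_n = 0.75 × (2×264.6 + 8×325.08) = 2347.4 kN.
Governing: min(1060.6, 2347.4) = 1060.6 kN → bolt shear.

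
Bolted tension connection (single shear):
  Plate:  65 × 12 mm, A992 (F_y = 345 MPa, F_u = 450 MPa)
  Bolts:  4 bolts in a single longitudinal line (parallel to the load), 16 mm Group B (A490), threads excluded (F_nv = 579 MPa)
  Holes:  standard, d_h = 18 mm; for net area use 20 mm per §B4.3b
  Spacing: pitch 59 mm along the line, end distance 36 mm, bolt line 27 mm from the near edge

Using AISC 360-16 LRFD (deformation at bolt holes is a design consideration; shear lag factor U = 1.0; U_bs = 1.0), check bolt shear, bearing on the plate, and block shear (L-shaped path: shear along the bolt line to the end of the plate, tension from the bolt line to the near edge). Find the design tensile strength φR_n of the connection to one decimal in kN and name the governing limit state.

349.2 kN (bolt shear governs)

Bolt shear: A_b = π(16)²/4 = 201.06 mm². φR_n = 0.75 × 579 × 201.06 × 4 × 1 = 349.2 kN.
Bearing (12 mm plate, F_u = 450 MPa): end bolts L_c = 36 − 18/2 = 27, R_n = min(1.2×27×12×450, 2.4×16×12×450) = 174.96 kN/bolt; interior L_c = 59 − 18 = 41, R_n = 207.36 kN/bolt. φR_n = 0.75 × (1×174.96 + 3×207.36) = 597.8 kN.
Block shear: shear path 1×[36+3×59] = 1×213 mm, A_gv = 2556, A_nv = 1×(213 − 3.5×20)×12 = 1716 mm²; tension to near edge: (27 − 0.5×20)×12 = 204 mm². R_n = min(0.6×450×1716, 0.6×345×2556) + 1.0×450×204 = min(463.32, 529.09) + 91.8 = 555.12 kN. φR_n = 0.75 × 555.12 = 416.3 kN.
Governing: min(349.2, 597.8, 416.3) = 349.2 kN → bolt shear.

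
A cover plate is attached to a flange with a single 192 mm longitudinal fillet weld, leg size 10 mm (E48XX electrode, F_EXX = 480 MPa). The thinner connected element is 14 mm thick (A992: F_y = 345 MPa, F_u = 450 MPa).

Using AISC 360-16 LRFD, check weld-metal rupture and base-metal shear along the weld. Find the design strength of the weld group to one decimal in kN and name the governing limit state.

293.2 kN (weld metal governs)

Weld metal: throat = 0.707×10 = 7.07 mm, L = 192 mm. φR_n = 0.75 × 0.6 × 480 × 7.07 × 192 = 293.2 kN.
Base metal shear (14 mm plate): yield φR_n = 1.0×0.6×345×14×192 = 556.4 kN; rupture φR_n = 0.75×0.6×450×14×192 = 544.3 kN; take 544.3 kN (rupture).
Governing: min(293.2, 544.3) = 293.2 kN → weld metal.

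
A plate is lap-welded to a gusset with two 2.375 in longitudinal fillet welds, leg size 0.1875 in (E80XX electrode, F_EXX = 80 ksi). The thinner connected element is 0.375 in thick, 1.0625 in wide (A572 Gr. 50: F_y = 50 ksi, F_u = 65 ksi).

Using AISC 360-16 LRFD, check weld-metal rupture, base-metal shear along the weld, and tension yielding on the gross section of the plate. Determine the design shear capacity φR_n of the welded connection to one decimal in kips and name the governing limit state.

17.9 kips (gross-section yield governs)

Weld metal: throat = 0.707×0.1875 = 0.13256 in, L = 2×2.375 = 4.75 in. φR_n = 0.75 × 0.6 × 80 × 0.13256 × 4.75 = 22.7 kips.
Base metal shear (0.375 in plate): yield φR_n = 1.0×0.6×50×0.375×4.75 = 53.4 kips; rupture φR_n = 0.75×0.6×65×0.375×4.75 = 52.1 kips; take 52.1 kips (rupture).
Tension yield (gross): A_g = 1.0625×0.375 = 0.39844 in². φR_n = 0.90 × 50 × 0.39844 = 17.9 kips.
Governing: min(22.7, 52.1, 17.9) = 17.9 kips → gross-section yield.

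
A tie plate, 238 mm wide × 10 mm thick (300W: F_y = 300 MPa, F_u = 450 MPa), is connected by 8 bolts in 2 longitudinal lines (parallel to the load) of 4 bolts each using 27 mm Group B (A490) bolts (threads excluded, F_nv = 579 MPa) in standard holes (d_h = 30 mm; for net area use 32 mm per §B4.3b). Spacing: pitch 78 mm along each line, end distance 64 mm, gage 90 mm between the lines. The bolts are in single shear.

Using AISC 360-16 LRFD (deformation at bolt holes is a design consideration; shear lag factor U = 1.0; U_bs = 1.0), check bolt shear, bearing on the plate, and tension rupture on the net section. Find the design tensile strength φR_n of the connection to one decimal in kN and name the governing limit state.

Bolt shear: A_b = π(27)²/4 = 572.56 mm². φR_n = 0.75 × 579 × 572.56 × 8 × 1 = 1989.1 kN.
Bearing (10 mm plate, F_u = 450 MPa): end bolts L_c = 64 − 30/2 = 49, R_n = min(1.2×49×10×450, 2.4×27×10×450) = 264.6 kN/bolt; interior L_c = 78 − 30 = 48, R_n = 259.2 kN/bolt. φR_n = 0.75 × (2×264.6 + 6×259.2) = 1563.3 kN.
Tension rupture (net): A_n = (238 − 2×32)×10 = 1740 mm² (U = 1.0, A_e = A_n). φR_n = 0.75 × 450 × 1740 = 587.3 kN.
Governing: min(1989.1, 1563.3, 587.3) = 587.3 kN → net-section rupture.

587.3 kN (net-section rupture governs)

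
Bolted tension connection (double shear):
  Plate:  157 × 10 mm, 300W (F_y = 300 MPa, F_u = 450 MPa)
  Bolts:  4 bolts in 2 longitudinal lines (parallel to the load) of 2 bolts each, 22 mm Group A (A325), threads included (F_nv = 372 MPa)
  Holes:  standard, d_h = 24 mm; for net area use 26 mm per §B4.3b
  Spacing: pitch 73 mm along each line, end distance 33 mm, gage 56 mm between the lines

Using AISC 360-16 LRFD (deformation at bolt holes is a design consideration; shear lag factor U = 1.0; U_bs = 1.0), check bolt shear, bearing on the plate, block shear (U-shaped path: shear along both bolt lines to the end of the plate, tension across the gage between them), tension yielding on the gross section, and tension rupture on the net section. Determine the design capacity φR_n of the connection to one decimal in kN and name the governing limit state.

Bolt shear: A_b = π(22)²/4 = 380.13 mm². φR_n = 0.75 × 372 × 380.13 × 4 × 2 = 848.5 kN.
Bearing (10 mm plate, F_u = 450 MPa): end bolts L_c = 33 − 24/2 = 21, R_n = min(1.2×21×10×450, 2.4×22×10×450) = 113.4 kN/bolt; interior L_c = 73 − 24 = 49, R_n = 237.6 kN/bolt. φR_n = 0.75 × (2×113.4 + 2×237.6) = 526.5 kN.
Block shear: shear path 2×[33+1×73] = 2×106 mm, A_gv = 2120, A_nv = 2×(106 − 1.5×26)×10 = 1340 mm²; tension across gage: (56 − 1×26)×10 = 300 mm². R_n = min(0.6×450×1340, 0.6×300×2120) + 1.0×450×300 = min(361.8, 381.6) + 135 = 496.8 kN. φR_n = 0.75 × 496.8 = 372.6 kN.
Tension yield (gross): A_g = 157×10 = 1570 mm². φR_n = 0.90 × 300 × 1570 = 423.9 kN.
Tension rupture (net): A_n = (157 − 2×26)×10 = 1050 mm² (U = 1.0, A_e = A_n). φR_n = 0.75 × 450 × 1050 = 354.4 kN.
Governing: min(848.5, 526.5, 372.6, 423.9, 354.4) = 354.4 kN → net-section rupture.

354.4 kN (net-section rupture governs)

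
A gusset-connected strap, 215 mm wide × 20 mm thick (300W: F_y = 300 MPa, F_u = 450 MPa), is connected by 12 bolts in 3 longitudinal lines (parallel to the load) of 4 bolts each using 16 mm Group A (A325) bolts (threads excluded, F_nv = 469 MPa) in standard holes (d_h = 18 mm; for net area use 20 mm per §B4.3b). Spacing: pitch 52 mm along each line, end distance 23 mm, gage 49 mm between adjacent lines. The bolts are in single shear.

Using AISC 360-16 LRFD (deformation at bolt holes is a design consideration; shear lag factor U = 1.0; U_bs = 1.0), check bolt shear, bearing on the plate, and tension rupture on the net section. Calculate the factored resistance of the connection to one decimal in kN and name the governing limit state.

Bolt shear: A_b = π(16)²/4 = 201.06 mm². φR_n = 0.75 × 469 × 201.06 × 12 × 1 = 848.7 kN.
Bearing (20 mm plate, F_u = 450 MPa): end bolts L_c = 23 − 18/2 = 14, R_n = min(1.2×14×20×450, 2.4×16×20×450) = 151.2 kN/bolt; interior L_c = 52 − 18 = 34, R_n = 345.6 kN/bolt. φR_n = 0.75 × (3×151.2 + 9×345.6) = 2673.0 kN.
Tension rupture (net): A_n = (215 − 3×20)×20 = 3100 mm² (U = 1.0, A_e = A_n). φR_n = 0.75 × 450 × 3100 = 1046.3 kN.
Governing: min(848.7, 2673.0, 1046.3) = 848.7 kN → bolt shear.

848.7 kN (bolt shear governs)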